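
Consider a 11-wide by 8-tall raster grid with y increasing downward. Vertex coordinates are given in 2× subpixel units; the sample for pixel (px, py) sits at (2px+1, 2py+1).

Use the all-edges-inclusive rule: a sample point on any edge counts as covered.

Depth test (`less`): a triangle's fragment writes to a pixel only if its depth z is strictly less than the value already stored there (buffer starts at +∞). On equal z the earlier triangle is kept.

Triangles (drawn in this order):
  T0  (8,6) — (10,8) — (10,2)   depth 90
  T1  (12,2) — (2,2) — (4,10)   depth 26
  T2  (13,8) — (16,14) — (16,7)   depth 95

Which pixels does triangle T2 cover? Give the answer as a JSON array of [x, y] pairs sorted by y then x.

T0:
  2·area = 12  (B↔C swapped to make it positive)
  edge (8, 6)→(10, 2): d=(2,-4) inclusive
  edge (10, 2)→(10, 8): d=(0,6) inclusive
  edge (10, 8)→(8, 6): d=(-2,-2) inclusive
    (1,0)@(3, 1): e=[-30,42,0] → ·  [on edge]
    (2,1)@(5, 3): e=[-18,30,0] → ·  [on edge]
    (3,2)@(7, 5): e=[-6,18,0] → ·  [on edge]
    (4,2)@(9, 5): e=[2,6,4] → █
    (5,2)@(11, 5): e=[10,-6,8] → ·
    (4,3)@(9, 7): e=[6,6,0] → █  [on edge]
    (5,3)@(11, 7): e=[14,-6,4] → ·
    (4,4)@(9, 9): e=[10,6,-4] → ·
    (5,4)@(11, 9): e=[18,-6,0] → ·  [on edge]
    (6,5)@(13, 11): e=[30,-18,0] → ·  [on edge]
    (7,6)@(15, 13): e=[42,-30,0] → ·  [on edge]
    (8,7)@(17, 15): e=[54,-42,0] → ·  [on edge]
  covered (2 px):
    · · · · · · · · · · ·
    · · · · · · · · · · ·
    · · · · █ · · · · · ·
    · · · · █ · · · · · ·
    · · · · · · · · · · ·
    · · · · · · · · · · ·
    · · · · · · · · · · ·
    · · · · · · · · · · ·
T1:
  2·area = 80  (B↔C swapped to make it positive)
  edge (12, 2)→(4, 10): d=(-8,8) inclusive
  edge (4, 10)→(2, 2): d=(-2,-8) inclusive
  edge (2, 2)→(12, 2): d=(10,0) inclusive
    (6,0)@(13, 1): e=[0,90,-10] → ·  [on edge]
    (1,1)@(3, 3): e=[64,6,10] → █
    (2,1)@(5, 3): e=[48,22,10] → █
    (3,1)@(7, 3): e=[32,38,10] → █
    (4,1)@(9, 3): e=[16,54,10] → █
    (5,1)@(11, 3): e=[0,70,10] → █  [on edge]
    (6,1)@(13, 3): e=[-16,86,10] → ·
    (1,2)@(3, 5): e=[48,2,30] → █
    (4,2)@(9, 5): e=[0,50,30] → █  [on edge]
    (5,2)@(11, 5): e=[-16,66,30] → ·
    (1,3)@(3, 7): e=[32,-2,50] → ·
    (2,3)@(5, 7): e=[16,14,50] → █
    (3,3)@(7, 7): e=[0,30,50] → █  [on edge]
    (2,4)@(5, 9): e=[0,10,70] → █  [on edge]
    (1,5)@(3, 11): e=[0,-10,90] → ·  [on edge]
    (0,6)@(1, 13): e=[0,-30,110] → ·  [on edge]
  covered (12 px):
    · · · · · · · · · · ·
    · █ █ █ █ █ · · · · ·
    · █ █ █ █ · · · · · ·
    · · █ █ · · · · · · ·
    · · █ · · · · · · · ·
    · · · · · · · · · · ·
    · · · · · · · · · · ·
    · · · · · · · · · · ·
T2:
  2·area = 21  (B↔C swapped to make it positive)
  edge (13, 8)→(16, 7): d=(3,-1) inclusive
  edge (16, 7)→(16, 14): d=(0,7) inclusive
  edge (16, 14)→(13, 8): d=(-3,-6) inclusive
    (7,4)@(15, 9): e=[5,7,9] → █
    (8,4)@(17, 9): e=[7,-7,21] → ·
    (7,5)@(15, 11): e=[11,7,3] → █
    (8,5)@(17, 11): e=[13,-7,15] → ·
    (7,6)@(15, 13): e=[17,7,-3] → ·
  covered (2 px):
    · · · · · · · · · · ·
    · · · · · · · · · · ·
    · · · · · · · · · · ·
    · · · · · · · · · · ·
    · · · · · · · █ · · ·
    · · · · · · · █ · · ·
    · · · · · · · · · · ·
    · · · · · · · · · · ·

Result: [[7,4],[7,5]]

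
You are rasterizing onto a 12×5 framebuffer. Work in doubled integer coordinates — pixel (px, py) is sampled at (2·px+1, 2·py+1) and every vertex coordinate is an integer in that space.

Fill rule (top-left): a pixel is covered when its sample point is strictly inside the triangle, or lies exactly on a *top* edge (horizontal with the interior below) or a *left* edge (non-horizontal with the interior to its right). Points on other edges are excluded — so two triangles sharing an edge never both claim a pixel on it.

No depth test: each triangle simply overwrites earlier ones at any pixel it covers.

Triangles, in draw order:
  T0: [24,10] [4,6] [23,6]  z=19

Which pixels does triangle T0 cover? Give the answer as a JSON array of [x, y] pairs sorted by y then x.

T0:
  2·area = 76
  edge (24, 10)→(4, 6): d=(-20,-4) top-left  bias=+0
  edge (4, 6)→(23, 6): d=(19,0) top-left  bias=+0
  edge (23, 6)→(24, 10): d=(1,4) right/bottom  bias=-1
    (4,3)@(9, 7): e=[0,19,57] → █  [on edge]
    (5,3)@(11, 7): e=[8,19,49] → █
    (6,3)@(13, 7): e=[16,19,41] → █
    (7,3)@(15, 7): e=[24,19,33] → █
    (8,3)@(17, 7): e=[32,19,25] → █
    (9,3)@(19, 7): e=[40,19,17] → █
    (10,3)@(21, 7): e=[48,19,9] → █
    (11,3)@(23, 7): e=[56,19,1] → █
    (4,4)@(9, 9): e=[-40,57,59] → ·
    (5,4)@(11, 9): e=[-32,57,51] → ·
    (6,4)@(13, 9): e=[-24,57,43] → ·
    (7,4)@(15, 9): e=[-16,57,35] → ·
    (9,4)@(19, 9): e=[0,57,19] → █  [on edge]
  covered (11 px):
    · · · · · · · · · · · ·
    · · · · · · · · · · · ·
    · · · · · · · · · · · ·
    · · · · █ █ █ █ █ █ █ █
    · · · · · · · · · █ █ █

Answer: [[4,3],[5,3],[6,3],[7,3],[8,3],[9,3],[10,3],[11,3],[9,4],[10,4],[11,4]]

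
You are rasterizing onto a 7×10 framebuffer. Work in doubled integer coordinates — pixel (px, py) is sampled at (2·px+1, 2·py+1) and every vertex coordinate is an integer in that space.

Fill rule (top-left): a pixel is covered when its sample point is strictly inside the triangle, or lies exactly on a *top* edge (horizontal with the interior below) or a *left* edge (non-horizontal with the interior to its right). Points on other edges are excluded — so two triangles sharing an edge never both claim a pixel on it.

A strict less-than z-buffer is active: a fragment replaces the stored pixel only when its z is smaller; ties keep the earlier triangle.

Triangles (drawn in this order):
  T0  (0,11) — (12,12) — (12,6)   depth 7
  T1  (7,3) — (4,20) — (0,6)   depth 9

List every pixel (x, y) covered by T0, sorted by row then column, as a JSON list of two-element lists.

T0:
  2·area = 72  (B↔C swapped to make it positive)
  edge (0, 11)→(12, 6): d=(12,-5) top-left  bias=+0
  edge (12, 6)→(12, 12): d=(0,6) right/bottom  bias=-1
  edge (12, 12)→(0, 11): d=(-12,-1) top-left  bias=+0
    (5,3)@(11, 7): e=[7,6,59] → █
    (6,3)@(13, 7): e=[17,-6,61] → ·
    (2,4)@(5, 9): e=[1,42,29] → █
    (3,4)@(7, 9): e=[11,30,31] → █
    (4,4)@(9, 9): e=[21,18,33] → █
    (6,4)@(13, 9): e=[41,-6,37] → ·
    (0,5)@(1, 11): e=[5,66,1] → █
    (1,5)@(3, 11): e=[15,54,3] → █
    (6,5)@(13, 11): e=[65,-6,13] → ·
    (0,6)@(1, 13): e=[29,66,-23] → ·
    (1,6)@(3, 13): e=[39,54,-21] → ·
    (2,6)@(5, 13): e=[49,42,-19] → ·
  covered (11 px):
    · · · · · · ·
    · · · · · · ·
    · · · · · · ·
    · · · · · █ ·
    · · █ █ █ █ ·
    █ █ █ █ █ █ ·
    · · · · · · ·
    · · · · · · ·
    · · · · · · ·
    · · · · · · ·
T1:
  2·area = 110
  edge (7, 3)→(4, 20): d=(-3,17) right/bottom  bias=-1
  edge (4, 20)→(0, 6): d=(-4,-14) top-left  bias=+0
  edge (0, 6)→(7, 3): d=(7,-3) top-left  bias=+0
    (3,1)@(7, 3): e=[0,110,0] → ·  [on edge]
    (1,2)@(3, 5): e=[62,46,2] → █
    (2,2)@(5, 5): e=[28,74,8] → █
    (3,2)@(7, 5): e=[-6,102,14] → ·
    (0,3)@(1, 7): e=[90,10,10] → █
    (3,3)@(7, 7): e=[-12,94,28] → ·
    (0,4)@(1, 9): e=[84,2,24] → █
    (3,4)@(7, 9): e=[-18,86,42] → ·
    (0,5)@(1, 11): e=[78,-6,38] → ·
    (1,5)@(3, 11): e=[44,22,44] → █
    (3,5)@(7, 11): e=[-24,78,56] → ·
    (1,6)@(3, 13): e=[38,14,58] → █
  covered (13 px):
    · · · · · · ·
    · · · · · · ·
    · █ █ · · · ·
    █ █ █ · · · ·
    █ █ █ · · · ·
    · █ █ · · · ·
    · █ █ · · · ·
    · █ · · · · ·
    · · · · · · ·
    · · · · · · ·

Result: [[5,3],[2,4],[3,4],[4,4],[5,4],[0,5],[1,5],[2,5],[3,5],[4,5],[5,5]]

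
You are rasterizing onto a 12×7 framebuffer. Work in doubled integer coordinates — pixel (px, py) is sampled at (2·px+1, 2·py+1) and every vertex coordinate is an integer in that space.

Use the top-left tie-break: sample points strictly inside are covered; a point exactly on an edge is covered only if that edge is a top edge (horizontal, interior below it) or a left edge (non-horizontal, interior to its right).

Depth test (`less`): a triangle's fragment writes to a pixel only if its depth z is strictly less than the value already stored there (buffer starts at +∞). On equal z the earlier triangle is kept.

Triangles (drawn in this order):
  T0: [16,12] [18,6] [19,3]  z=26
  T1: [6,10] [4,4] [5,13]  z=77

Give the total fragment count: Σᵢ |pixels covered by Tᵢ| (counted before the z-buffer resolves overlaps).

T0:
  degenerate (2·area = 0) — covers nothing
T1:
  2·area = 12  (B↔C swapped to make it positive)
  edge (6, 10)→(5, 13): d=(-1,3) right/bottom  bias=-1
  edge (5, 13)→(4, 4): d=(-1,-9) top-left  bias=+0
  edge (4, 4)→(6, 10): d=(2,6) right/bottom  bias=-1
    (1,0)@(3, 1): e=[18,-6,0] → ·  [on edge]
    (4,0)@(9, 1): e=[0,48,-36] → ·  [on edge]
    (2,3)@(5, 7): e=[6,6,0] → ·  [on edge]
    (3,3)@(7, 7): e=[0,24,-12] → ·  [on edge]
    (2,4)@(5, 9): e=[4,4,4] → █
    (3,4)@(7, 9): e=[-2,22,-8] → ·
    (2,5)@(5, 11): e=[2,2,8] → █
    (3,5)@(7, 11): e=[-4,20,-4] → ·
    (2,6)@(5, 13): e=[0,0,12] → ·  [on edge]
    (3,6)@(7, 13): e=[-6,18,0] → ·  [on edge]
  covered (2 px):
    · · · · · · · · · · · ·
    · · · · · · · · · · · ·
    · · · · · · · · · · · ·
    · · · · · · · · · · · ·
    · · █ · · · · · · · · ·
    · · █ · · · · · · · · ·
    · · · · · · · · · · · ·

Answer: 2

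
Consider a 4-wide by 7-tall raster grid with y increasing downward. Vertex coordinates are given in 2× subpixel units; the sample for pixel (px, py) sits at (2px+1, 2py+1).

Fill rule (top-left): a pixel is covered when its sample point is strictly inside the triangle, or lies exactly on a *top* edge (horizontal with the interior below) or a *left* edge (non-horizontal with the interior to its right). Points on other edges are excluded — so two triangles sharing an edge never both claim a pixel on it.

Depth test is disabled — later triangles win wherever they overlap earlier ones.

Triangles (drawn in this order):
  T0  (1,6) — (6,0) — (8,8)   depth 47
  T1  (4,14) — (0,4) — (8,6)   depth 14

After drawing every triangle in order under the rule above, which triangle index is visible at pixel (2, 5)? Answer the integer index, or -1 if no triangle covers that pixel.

T0:
  2·area = 52
  edge (1, 6)→(6, 0): d=(5,-6) top-left  bias=+0
  edge (6, 0)→(8, 8): d=(2,8) right/bottom  bias=-1
  edge (8, 8)→(1, 6): d=(-7,-2) top-left  bias=+0
    (2,1)@(5, 3): e=[9,14,29] → #
    (3,1)@(7, 3): e=[21,-2,33] → ·
    (1,2)@(3, 5): e=[7,34,11] → #
    (3,2)@(7, 5): e=[31,2,19] → #
    (1,3)@(3, 7): e=[17,38,-3] → ·
    (2,3)@(5, 7): e=[29,22,1] → #
    (2,4)@(5, 9): e=[39,26,-13] → ·
    (3,4)@(7, 9): e=[51,10,-9] → ·
  covered (6 px):
    · · · ·
    · · # ·
    · # # #
    · · # #
    · · · ·
    · · · ·
    · · · ·
T1:
  2·area = 72
  edge (4, 14)→(0, 4): d=(-4,-10) top-left  bias=+0
  edge (0, 4)→(8, 6): d=(8,2) right/bottom  bias=-1
  edge (8, 6)→(4, 14): d=(-4,8) right/bottom  bias=-1
    (0,2)@(1, 5): e=[6,6,60] → #
    (1,2)@(3, 5): e=[26,2,44] → #
    (2,2)@(5, 5): e=[46,-2,28] → ·
    (0,3)@(1, 7): e=[-2,22,52] → ·
    (1,3)@(3, 7): e=[18,18,36] → #
    (2,3)@(5, 7): e=[38,14,20] → #
    (3,3)@(7, 7): e=[58,10,4] → #
    (1,4)@(3, 9): e=[10,34,28] → #
    (3,4)@(7, 9): e=[50,26,-4] → ·
    (1,5)@(3, 11): e=[2,50,20] → #
    (3,5)@(7, 11): e=[42,42,-12] → ·
    (1,6)@(3, 13): e=[-6,66,12] → ·
  covered (9 px):
    · · · ·
    · · · ·
    # # · ·
    · # # #
    · # # ·
    · # # ·
    · · · ·

Z-buffer (winner per pixel, '.' = empty):
  . . . .
  . . 0 .
  1 1 0 0
  . 1 1 1
  . 1 1 .
  . 1 1 .
  . . . .

Answer: 1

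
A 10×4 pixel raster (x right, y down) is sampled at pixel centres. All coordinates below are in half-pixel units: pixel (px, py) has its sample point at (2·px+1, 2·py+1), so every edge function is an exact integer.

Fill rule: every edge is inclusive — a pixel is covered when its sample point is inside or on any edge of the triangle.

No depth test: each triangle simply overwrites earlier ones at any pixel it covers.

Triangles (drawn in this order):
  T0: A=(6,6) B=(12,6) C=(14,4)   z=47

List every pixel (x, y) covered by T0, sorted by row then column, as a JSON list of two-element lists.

T0:
  2·area = 12  (B↔C swapped to make it positive)
  edge (6, 6)→(14, 4): d=(8,-2) inclusive
  edge (14, 4)→(12, 6): d=(-2,2) inclusive
  edge (12, 6)→(6, 6): d=(-6,0) inclusive
    (8,0)@(17, 1): e=[-18,0,30] → ·  [on edge]
    (7,1)@(15, 3): e=[-6,0,18] → ·  [on edge]
    (5,2)@(11, 5): e=[2,4,6] → █
    (6,2)@(13, 5): e=[6,0,6] → █  [on edge]
    (7,2)@(15, 5): e=[10,-4,6] → ·
    (5,3)@(11, 7): e=[18,0,-6] → ·  [on edge]
    (6,3)@(13, 7): e=[22,-4,-6] → ·
  covered (2 px):
    · · · · · · · · · ·
    · · · · · · · · · ·
    · · · · · █ █ · · ·
    · · · · · · · · · ·

Result: [[5,2],[6,2]]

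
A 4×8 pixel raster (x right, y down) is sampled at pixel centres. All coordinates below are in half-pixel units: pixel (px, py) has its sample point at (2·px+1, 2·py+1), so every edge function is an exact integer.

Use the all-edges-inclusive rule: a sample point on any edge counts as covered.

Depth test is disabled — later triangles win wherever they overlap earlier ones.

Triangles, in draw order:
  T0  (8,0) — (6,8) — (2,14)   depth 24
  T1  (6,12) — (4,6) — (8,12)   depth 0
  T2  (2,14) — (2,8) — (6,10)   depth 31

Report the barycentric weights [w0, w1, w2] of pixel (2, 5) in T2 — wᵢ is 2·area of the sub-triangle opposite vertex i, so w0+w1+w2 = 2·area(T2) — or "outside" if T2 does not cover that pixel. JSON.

T0:
  2·area = 20
  edge (8, 0)→(6, 8): d=(-2,8) inclusive
  edge (6, 8)→(2, 14): d=(-4,6) inclusive
  edge (2, 14)→(8, 0): d=(6,-14) inclusive
    (3,1)@(7, 3): e=[2,14,4] → █
    (3,2)@(7, 5): e=[-2,6,16] → ·
    (2,3)@(5, 7): e=[10,10,0] → █  [on edge]
    (3,3)@(7, 7): e=[-6,-2,28] → ·
    (2,4)@(5, 9): e=[6,2,12] → █
    (3,4)@(7, 9): e=[-10,-10,40] → ·
    (2,5)@(5, 11): e=[2,-6,24] → ·
  covered (3 px):
    · · · ·
    · · · █
    · · · ·
    · · █ ·
    · · █ ·
    · · · ·
    · · · ·
    · · · ·
T1:
  2·area = 12
  edge (6, 12)→(4, 6): d=(-2,-6) inclusive
  edge (4, 6)→(8, 12): d=(4,6) inclusive
  edge (8, 12)→(6, 12): d=(-2,0) inclusive
    (1,1)@(3, 3): e=[0,-6,18] → ·  [on edge]
    (2,4)@(5, 9): e=[0,6,6] → █  [on edge]
    (3,4)@(7, 9): e=[12,-6,6] → ·
    (2,5)@(5, 11): e=[-4,14,2] → ·
    (3,5)@(7, 11): e=[8,2,2] → █
    (3,6)@(7, 13): e=[4,10,-2] → ·
    (3,7)@(7, 15): e=[0,18,-6] → ·  [on edge]
  covered (2 px):
    · · · ·
    · · · ·
    · · · ·
    · · · ·
    · · █ ·
    · · · █
    · · · ·
    · · · ·
T2:
  2·area = 24
  edge (2, 14)→(2, 8): d=(0,-6) inclusive
  edge (2, 8)→(6, 10): d=(4,2) inclusive
  edge (6, 10)→(2, 14): d=(-4,4) inclusive
    (1,4)@(3, 9): e=[6,2,16] → █
    (2,4)@(5, 9): e=[18,-2,8] → ·
    (3,4)@(7, 9): e=[30,-6,0] → ·  [on edge]
    (1,5)@(3, 11): e=[6,10,8] → █
    (2,5)@(5, 11): e=[18,6,0] → █  [on edge]
    (3,5)@(7, 11): e=[30,2,-8] → ·
    (1,6)@(3, 13): e=[6,18,0] → █  [on edge]
    (2,6)@(5, 13): e=[18,14,-8] → ·
    (0,7)@(1, 15): e=[-6,30,0] → ·  [on edge]
    (1,7)@(3, 15): e=[6,26,-8] → ·
  covered (4 px):
    · · · ·
    · · · ·
    · · · ·
    · · · ·
    · █ · ·
    · █ █ ·
    · █ · ·
    · · · ·

Final: [6,0,18]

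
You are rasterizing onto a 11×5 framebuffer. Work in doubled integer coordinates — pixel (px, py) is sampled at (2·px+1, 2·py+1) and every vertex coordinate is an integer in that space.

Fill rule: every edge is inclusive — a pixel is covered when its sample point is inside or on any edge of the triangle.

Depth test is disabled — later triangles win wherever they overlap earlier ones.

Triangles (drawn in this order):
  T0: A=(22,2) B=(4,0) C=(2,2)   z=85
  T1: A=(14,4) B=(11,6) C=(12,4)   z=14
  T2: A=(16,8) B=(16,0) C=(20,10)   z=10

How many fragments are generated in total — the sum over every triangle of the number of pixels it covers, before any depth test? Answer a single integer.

T0:
  2·area = 40  (B↔C swapped to make it positive)
  edge (22, 2)→(2, 2): d=(-20,0) inclusive
  edge (2, 2)→(4, 0): d=(2,-2) inclusive
  edge (4, 0)→(22, 2): d=(18,2) inclusive
    (1,0)@(3, 1): e=[20,0,20] → █  [on edge]
    (2,0)@(5, 1): e=[20,4,16] → █
    (3,0)@(7, 1): e=[20,8,12] → █
    (4,0)@(9, 1): e=[20,12,8] → █
    (5,0)@(11, 1): e=[20,16,4] → █
    (6,0)@(13, 1): e=[20,20,0] → █  [on edge]
    (7,0)@(15, 1): e=[20,24,-4] → ·
    (0,1)@(1, 3): e=[-20,0,60] → ·  [on edge]
    (1,1)@(3, 3): e=[-20,4,56] → ·
    (2,1)@(5, 3): e=[-20,8,52] → ·
    (3,1)@(7, 3): e=[-20,12,48] → ·
    (4,1)@(9, 3): e=[-20,16,44] → ·
  covered (6 px):
    · █ █ █ █ █ █ · · · ·
    · · · · · · · · · · ·
    · · · · · · · · · · ·
    · · · · · · · · · · ·
    · · · · · · · · · · ·
T1:
  2·area = 4
  edge (14, 4)→(11, 6): d=(-3,2) inclusive
  edge (11, 6)→(12, 4): d=(1,-2) inclusive
  edge (12, 4)→(14, 4): d=(2,0) inclusive
  covered (0 px):
    · · · · · · · · · · ·
    · · · · · · · · · · ·
    · · · · · · · · · · ·
    · · · · · · · · · · ·
    · · · · · · · · · · ·
T2:
  2·area = 32
  edge (16, 8)→(16, 0): d=(0,-8) inclusive
  edge (16, 0)→(20, 10): d=(4,10) inclusive
  edge (20, 10)→(16, 8): d=(-4,-2) inclusive
    (8,1)@(17, 3): e=[8,2,22] → █
    (9,1)@(19, 3): e=[24,-18,26] → ·
    (8,2)@(17, 5): e=[8,10,14] → █
    (9,2)@(19, 5): e=[24,-10,18] → ·
    (8,3)@(17, 7): e=[8,18,6] → █
    (9,3)@(19, 7): e=[24,-2,10] → ·
    (8,4)@(17, 9): e=[8,26,-2] → ·
    (9,4)@(19, 9): e=[24,6,2] → █
    (10,4)@(21, 9): e=[40,-14,6] → ·
  covered (4 px):
    · · · · · · · · · · ·
    · · · · · · · · █ · ·
    · · · · · · · · █ · ·
    · · · · · · · · █ · ·
    · · · · · · · · · █ ·

Answer: 10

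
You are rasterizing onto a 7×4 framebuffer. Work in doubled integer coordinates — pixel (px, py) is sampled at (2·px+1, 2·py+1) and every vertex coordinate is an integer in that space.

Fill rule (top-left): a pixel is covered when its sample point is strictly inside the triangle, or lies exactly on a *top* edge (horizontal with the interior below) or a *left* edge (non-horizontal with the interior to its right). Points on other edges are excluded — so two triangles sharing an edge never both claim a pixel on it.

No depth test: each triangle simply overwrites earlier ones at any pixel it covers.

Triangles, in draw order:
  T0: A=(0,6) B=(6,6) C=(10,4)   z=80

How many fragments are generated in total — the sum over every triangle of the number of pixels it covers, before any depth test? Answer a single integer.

T0:
  2·area = 12  (B↔C swapped to make it positive)
  edge (0, 6)→(10, 4): d=(10,-2) top-left  bias=+0
  edge (10, 4)→(6, 6): d=(-4,2) right/bottom  bias=-1
  edge (6, 6)→(0, 6): d=(-6,0) right/bottom  bias=-1
    (2,2)@(5, 5): e=[0,6,6] → X  [on edge]
    (3,2)@(7, 5): e=[4,2,6] → X
    (4,2)@(9, 5): e=[8,-2,6] → .
    (2,3)@(5, 7): e=[20,-2,-6] → .
    (3,3)@(7, 7): e=[24,-6,-6] → .
  covered (2 px):
    . . . . . . .
    . . . . . . .
    . . X X . . .
    . . . . . . .

Final: 2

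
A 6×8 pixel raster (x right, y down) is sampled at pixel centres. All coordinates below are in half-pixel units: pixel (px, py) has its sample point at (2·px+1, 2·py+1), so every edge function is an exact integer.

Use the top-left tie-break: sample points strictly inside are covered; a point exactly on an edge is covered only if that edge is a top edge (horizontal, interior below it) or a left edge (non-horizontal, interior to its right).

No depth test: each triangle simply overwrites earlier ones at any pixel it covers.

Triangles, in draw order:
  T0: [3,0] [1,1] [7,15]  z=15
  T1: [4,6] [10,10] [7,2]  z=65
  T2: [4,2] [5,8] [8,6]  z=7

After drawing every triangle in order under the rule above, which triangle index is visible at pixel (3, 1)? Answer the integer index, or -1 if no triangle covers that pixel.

T0:
  2·area = 34  (B↔C swapped to make it positive)
  edge (3, 0)→(7, 15): d=(4,15) right/bottom  bias=-1
  edge (7, 15)→(1, 1): d=(-6,-14) top-left  bias=+0
  edge (1, 1)→(3, 0): d=(2,-1) top-left  bias=+0
    (0,0)@(1, 1): e=[34,0,0] → █  [on edge]
    (1,0)@(3, 1): e=[4,28,2] → █
    (2,0)@(5, 1): e=[-26,56,4] → ·
    (0,1)@(1, 3): e=[42,-12,4] → ·
    (1,1)@(3, 3): e=[12,16,6] → █
    (2,1)@(5, 3): e=[-18,44,8] → ·
    (1,2)@(3, 5): e=[20,4,10] → █
    (2,2)@(5, 5): e=[-10,32,12] → ·
    (1,3)@(3, 7): e=[28,-8,14] → ·
    (2,4)@(5, 9): e=[6,8,20] → █
    (3,4)@(7, 9): e=[-24,36,22] → ·
    (2,5)@(5, 11): e=[14,-4,24] → ·
    (3,7)@(7, 15): e=[0,0,34] → ·  [on edge]
  covered (5 px):
    █ █ · · · ·
    · █ · · · ·
    · █ · · · ·
    · · · · · ·
    · · █ · · ·
    · · · · · ·
    · · · · · ·
    · · · · · ·
T1:
  2·area = 36  (B↔C swapped to make it positive)
  edge (4, 6)→(7, 2): d=(3,-4) top-left  bias=+0
  edge (7, 2)→(10, 10): d=(3,8) right/bottom  bias=-1
  edge (10, 10)→(4, 6): d=(-6,-4) top-left  bias=+0
    (3,1)@(7, 3): e=[3,3,30] → █
    (4,1)@(9, 3): e=[11,-13,38] → ·
    (2,2)@(5, 5): e=[1,25,10] → █
    (4,2)@(9, 5): e=[17,-7,26] → ·
    (2,3)@(5, 7): e=[7,31,-2] → ·
    (3,3)@(7, 7): e=[15,15,6] → █
    (4,3)@(9, 7): e=[23,-1,14] → ·
    (3,4)@(7, 9): e=[21,21,-6] → ·
    (4,4)@(9, 9): e=[29,5,2] → █
    (5,4)@(11, 9): e=[37,-11,10] → ·
    (4,5)@(9, 11): e=[35,11,-10] → ·
  covered (5 px):
    · · · · · ·
    · · · █ · ·
    · · █ █ · ·
    · · · █ · ·
    · · · · █ ·
    · · · · · ·
    · · · · · ·
    · · · · · ·
T2:
  2·area = 20  (B↔C swapped to make it positive)
  edge (4, 2)→(8, 6): d=(4,4) right/bottom  bias=-1
  edge (8, 6)→(5, 8): d=(-3,2) right/bottom  bias=-1
  edge (5, 8)→(4, 2): d=(-1,-6) top-left  bias=+0
    (1,0)@(3, 1): e=[0,25,-5] → ·  [on edge]
    (2,1)@(5, 3): e=[0,15,5] → ·  [on edge]
    (2,2)@(5, 5): e=[8,9,3] → █
    (3,2)@(7, 5): e=[0,5,15] → ·  [on edge]
    (2,3)@(5, 7): e=[16,3,1] → █
    (3,3)@(7, 7): e=[8,-1,13] → ·
    (4,3)@(9, 7): e=[0,-5,25] → ·  [on edge]
    (2,4)@(5, 9): e=[24,-3,-1] → ·
    (5,4)@(11, 9): e=[0,-15,35] → ·  [on edge]
  covered (2 px):
    · · · · · ·
    · · · · · ·
    · · █ · · ·
    · · █ · · ·
    · · · · · ·
    · · · · · ·
    · · · · · ·
    · · · · · ·

Z-buffer (winner per pixel, '.' = empty):
  0 0 . . . .
  . 0 . 1 . .
  . 0 2 1 . .
  . . 2 1 . .
  . . 0 . 1 .
  . . . . . .
  . . . . . .
  . . . . . .

Result: 1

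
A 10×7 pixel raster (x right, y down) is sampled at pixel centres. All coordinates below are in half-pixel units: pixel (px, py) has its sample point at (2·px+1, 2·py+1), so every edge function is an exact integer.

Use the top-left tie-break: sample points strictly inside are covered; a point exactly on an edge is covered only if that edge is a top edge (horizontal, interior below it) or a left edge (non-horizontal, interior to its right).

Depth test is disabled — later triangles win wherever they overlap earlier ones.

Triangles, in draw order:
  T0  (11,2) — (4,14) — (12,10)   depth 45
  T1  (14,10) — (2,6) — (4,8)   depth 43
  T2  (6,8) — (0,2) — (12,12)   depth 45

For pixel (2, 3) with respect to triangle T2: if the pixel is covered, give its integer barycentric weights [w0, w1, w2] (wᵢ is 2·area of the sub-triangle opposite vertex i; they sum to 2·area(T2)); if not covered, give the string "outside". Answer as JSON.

T0:
  2·area = 68  (B↔C swapped to make it positive)
  edge (11, 2)→(12, 10): d=(1,8) right/bottom  bias=-1
  edge (12, 10)→(4, 14): d=(-8,4) right/bottom  bias=-1
  edge (4, 14)→(11, 2): d=(7,-12) top-left  bias=+0
    (5,1)@(11, 3): e=[1,60,7] → #
    (6,1)@(13, 3): e=[-15,52,31] → ·
    (5,2)@(11, 5): e=[3,44,21] → #
    (6,2)@(13, 5): e=[-13,36,45] → ·
    (4,3)@(9, 7): e=[21,36,11] → #
    (6,3)@(13, 7): e=[-11,20,59] → ·
    (3,4)@(7, 9): e=[39,28,1] → #
    (6,4)@(13, 9): e=[-9,4,73] → ·
    (3,5)@(7, 11): e=[41,12,15] → #
    (5,5)@(11, 11): e=[9,-4,63] → ·
    (2,6)@(5, 13): e=[59,4,5] → #
    (3,6)@(7, 13): e=[43,-4,29] → ·
  covered (10 px):
    · · · · · · · · · ·
    · · · · · # · · · ·
    · · · · · # · · · ·
    · · · · # # · · · ·
    · · · # # # · · · ·
    · · · # # · · · · ·
    · · # · · · · · · ·
T1:
  2·area = 16  (B↔C swapped to make it positive)
  edge (14, 10)→(4, 8): d=(-10,-2) top-left  bias=+0
  edge (4, 8)→(2, 6): d=(-2,-2) top-left  bias=+0
  edge (2, 6)→(14, 10): d=(12,4) right/bottom  bias=-1
    (0,2)@(1, 5): e=[24,0,-8] → ·  [on edge]
    (1,3)@(3, 7): e=[8,0,8] → #  [on edge]
    (2,3)@(5, 7): e=[12,4,0] → ·  [on edge]
    (1,4)@(3, 9): e=[-12,-4,32] → ·
    (2,4)@(5, 9): e=[-8,0,24] → ·  [on edge]
    (4,4)@(9, 9): e=[0,8,8] → #  [on edge]
    (5,4)@(11, 9): e=[4,12,0] → ·  [on edge]
    (3,5)@(7, 11): e=[-24,0,40] → ·  [on edge]
    (4,5)@(9, 11): e=[-20,4,32] → ·
    (8,5)@(17, 11): e=[-4,20,0] → ·  [on edge]
    (9,5)@(19, 11): e=[0,24,-8] → ·  [on edge]
    (4,6)@(9, 13): e=[-40,0,56] → ·  [on edge]
  covered (2 px):
    · · · · · · · · · ·
    · · · · · · · · · ·
    · · · · · · · · · ·
    · # · · · · · · · ·
    · · · · # · · · · ·
    · · · · · · · · · ·
    · · · · · · · · · ·
T2:
  2·area = 12
  edge (6, 8)→(0, 2): d=(-6,-6) top-left  bias=+0
  edge (0, 2)→(12, 12): d=(12,10) right/bottom  bias=-1
  edge (12, 12)→(6, 8): d=(-6,-4) top-left  bias=+0
    (0,1)@(1, 3): e=[0,2,10] → #  [on edge]
    (1,1)@(3, 3): e=[12,-18,18] → ·
    (0,2)@(1, 5): e=[-12,26,-2] → ·
    (1,2)@(3, 5): e=[0,6,6] → #  [on edge]
    (2,2)@(5, 5): e=[12,-14,14] → ·
    (1,3)@(3, 7): e=[-12,30,-6] → ·
    (2,3)@(5, 7): e=[0,10,2] → #  [on edge]
    (3,3)@(7, 7): e=[12,-10,10] → ·
    (2,4)@(5, 9): e=[-12,34,-10] → ·
    (3,4)@(7, 9): e=[0,14,-2] → ·  [on edge]
    (4,5)@(9, 11): e=[0,18,-6] → ·  [on edge]
    (5,6)@(11, 13): e=[0,22,-10] → ·  [on edge]
  covered (3 px):
    · · · · · · · · · ·
    # · · · · · · · · ·
    · # · · · · · · · ·
    · · # · · · · · · ·
    · · · · · · · · · ·
    · · · · · · · · · ·
    · · · · · · · · · ·

Result: [10,2,0]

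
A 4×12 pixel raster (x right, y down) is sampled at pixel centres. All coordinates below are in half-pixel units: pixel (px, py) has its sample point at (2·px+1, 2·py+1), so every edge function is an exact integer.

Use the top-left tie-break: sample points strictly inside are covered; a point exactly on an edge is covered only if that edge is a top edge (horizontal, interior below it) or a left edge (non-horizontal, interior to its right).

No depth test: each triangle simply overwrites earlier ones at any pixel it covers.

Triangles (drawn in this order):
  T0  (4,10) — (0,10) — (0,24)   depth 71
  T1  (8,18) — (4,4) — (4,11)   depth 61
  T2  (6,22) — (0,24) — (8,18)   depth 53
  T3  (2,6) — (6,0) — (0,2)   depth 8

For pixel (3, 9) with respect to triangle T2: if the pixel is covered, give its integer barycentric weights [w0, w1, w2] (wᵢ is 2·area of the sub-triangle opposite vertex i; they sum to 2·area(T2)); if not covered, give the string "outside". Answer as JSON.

T0:
  2·area = 56  (B↔C swapped to make it positive)
  edge (4, 10)→(0, 24): d=(-4,14) right/bottom  bias=-1
  edge (0, 24)→(0, 10): d=(0,-14) top-left  bias=+0
  edge (0, 10)→(4, 10): d=(4,0) top-left  bias=+0
    (0,5)@(1, 11): e=[38,14,4] → #
    (1,5)@(3, 11): e=[10,42,4] → #
    (2,5)@(5, 11): e=[-18,70,4] → ·
    (0,6)@(1, 13): e=[30,14,12] → #
    (2,6)@(5, 13): e=[-26,70,12] → ·
    (0,7)@(1, 15): e=[22,14,20] → #
    (1,7)@(3, 15): e=[-6,42,20] → ·
    (0,8)@(1, 17): e=[14,14,28] → #
    (1,8)@(3, 17): e=[-14,42,28] → ·
    (0,9)@(1, 19): e=[6,14,36] → #
    (1,9)@(3, 19): e=[-22,42,36] → ·
    (0,10)@(1, 21): e=[-2,14,44] → ·
  covered (7 px):
    · · · ·
    · · · ·
    · · · ·
    · · · ·
    · · · ·
    # # · ·
    # # · ·
    # · · ·
    # · · ·
    # · · ·
    · · · ·
    · · · ·
T1:
  2·area = 28  (B↔C swapped to make it positive)
  edge (8, 18)→(4, 11): d=(-4,-7) top-left  bias=+0
  edge (4, 11)→(4, 4): d=(0,-7) top-left  bias=+0
  edge (4, 4)→(8, 18): d=(4,14) right/bottom  bias=-1
    (2,4)@(5, 9): e=[15,7,6] → #
    (3,4)@(7, 9): e=[29,21,-22] → ·
    (2,5)@(5, 11): e=[7,7,14] → #
    (3,5)@(7, 11): e=[21,21,-14] → ·
    (2,6)@(5, 13): e=[-1,7,22] → ·
    (3,7)@(7, 15): e=[5,21,2] → #
    (3,8)@(7, 17): e=[-3,21,10] → ·
  covered (3 px):
    · · · ·
    · · · ·
    · · · ·
    · · · ·
    · · # ·
    · · # ·
    · · · ·
    · · · #
    · · · ·
    · · · ·
    · · · ·
    · · · ·
T2:
  2·area = 20
  edge (6, 22)→(0, 24): d=(-6,2) right/bottom  bias=-1
  edge (0, 24)→(8, 18): d=(8,-6) top-left  bias=+0
  edge (8, 18)→(6, 22): d=(-2,4) right/bottom  bias=-1
    (3,9)@(7, 19): e=[16,2,2] → #
    (2,10)@(5, 21): e=[8,6,6] → #
    (3,10)@(7, 21): e=[4,18,-2] → ·
    (1,11)@(3, 23): e=[0,10,10] → ·  [on edge]
    (2,11)@(5, 23): e=[-4,22,2] → ·
  covered (2 px):
    · · · ·
    · · · ·
    · · · ·
    · · · ·
    · · · ·
    · · · ·
    · · · ·
    · · · ·
    · · · ·
    · · · #
    · · # ·
    · · · ·
T3:
  2·area = 28  (B↔C swapped to make it positive)
  edge (2, 6)→(0, 2): d=(-2,-4) top-left  bias=+0
  edge (0, 2)→(6, 0): d=(6,-2) top-left  bias=+0
  edge (6, 0)→(2, 6): d=(-4,6) right/bottom  bias=-1
    (1,0)@(3, 1): e=[14,0,14] → #  [on edge]
    (2,0)@(5, 1): e=[22,4,2] → #
    (3,0)@(7, 1): e=[30,8,-10] → ·
    (0,1)@(1, 3): e=[2,8,18] → #
    (2,1)@(5, 3): e=[18,16,-6] → ·
    (0,2)@(1, 5): e=[-2,20,10] → ·
    (1,2)@(3, 5): e=[6,24,-2] → ·
  covered (4 px):
    · # # ·
    # # · ·
    · · · ·
    · · · ·
    · · · ·
    · · · ·
    · · · ·
    · · · ·
    · · · ·
    · · · ·
    · · · ·
    · · · ·

Answer: [2,2,16]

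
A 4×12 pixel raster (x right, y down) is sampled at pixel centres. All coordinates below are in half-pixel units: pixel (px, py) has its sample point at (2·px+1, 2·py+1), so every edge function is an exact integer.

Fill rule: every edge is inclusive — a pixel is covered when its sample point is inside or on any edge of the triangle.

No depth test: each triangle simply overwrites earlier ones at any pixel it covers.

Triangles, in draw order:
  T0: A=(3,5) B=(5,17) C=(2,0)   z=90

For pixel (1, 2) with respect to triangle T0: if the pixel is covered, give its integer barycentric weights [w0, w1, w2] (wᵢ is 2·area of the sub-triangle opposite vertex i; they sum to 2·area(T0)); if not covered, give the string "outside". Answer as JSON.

T0:
  2·area = 2
  edge (3, 5)→(5, 17): d=(2,12) inclusive
  edge (5, 17)→(2, 0): d=(-3,-17) inclusive
  edge (2, 0)→(3, 5): d=(1,5) inclusive
    (1,2)@(3, 5): e=[0,2,0] → #  [on edge]
    (2,2)@(5, 5): e=[-24,36,-10] → ·
    (1,3)@(3, 7): e=[4,-4,2] → ·
    (2,7)@(5, 15): e=[-4,6,0] → ·  [on edge]
    (2,8)@(5, 17): e=[0,0,2] → #  [on edge]
    (3,8)@(7, 17): e=[-24,34,-8] → ·
    (2,9)@(5, 19): e=[4,-6,4] → ·
  covered (2 px):
    · · · ·
    · · · ·
    · # · ·
    · · · ·
    · · · ·
    · · · ·
    · · · ·
    · · · ·
    · · # ·
    · · · ·
    · · · ·
    · · · ·

Final: [2,0,0]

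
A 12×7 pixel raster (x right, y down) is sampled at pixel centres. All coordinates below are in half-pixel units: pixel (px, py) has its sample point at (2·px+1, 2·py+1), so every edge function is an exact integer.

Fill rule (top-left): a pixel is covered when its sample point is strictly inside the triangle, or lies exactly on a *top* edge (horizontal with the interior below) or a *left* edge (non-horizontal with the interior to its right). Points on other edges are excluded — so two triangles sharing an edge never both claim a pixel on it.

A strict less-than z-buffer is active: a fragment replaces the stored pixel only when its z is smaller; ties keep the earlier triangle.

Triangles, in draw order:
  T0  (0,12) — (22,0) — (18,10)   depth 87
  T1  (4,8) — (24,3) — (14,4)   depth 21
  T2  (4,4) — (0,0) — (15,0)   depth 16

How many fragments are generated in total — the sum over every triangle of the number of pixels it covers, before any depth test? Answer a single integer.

T0:
  2·area = 172
  edge (0, 12)→(22, 0): d=(22,-12) top-left  bias=+0
  edge (22, 0)→(18, 10): d=(-4,10) right/bottom  bias=-1
  edge (18, 10)→(0, 12): d=(-18,2) right/bottom  bias=-1
    (10,0)@(21, 1): e=[10,6,156] → █
    (11,0)@(23, 1): e=[34,-14,152] → ·
    (8,1)@(17, 3): e=[6,38,128] → █
    (9,1)@(19, 3): e=[30,18,124] → █
    (10,1)@(21, 3): e=[54,-2,120] → ·
    (6,2)@(13, 5): e=[2,70,100] → █
    (7,2)@(15, 5): e=[26,50,96] → █
    (10,2)@(21, 5): e=[98,-10,84] → ·
    (5,3)@(11, 7): e=[22,82,68] → █
    (10,3)@(21, 7): e=[142,-18,48] → ·
    (3,4)@(7, 9): e=[18,114,40] → █
    (4,4)@(9, 9): e=[42,94,36] → █
    (4,5)@(9, 11): e=[86,86,0] → ·  [on edge]
  covered (21 px):
    · · · · · · · · · · █ ·
    · · · · · · · · █ █ · ·
    · · · · · · █ █ █ █ · ·
    · · · · · █ █ █ █ █ · ·
    · · · █ █ █ █ █ █ · · ·
    · █ █ █ · · · · · · · ·
    · · · · · · · · · · · ·
T1:
  2·area = 30  (B↔C swapped to make it positive)
  edge (4, 8)→(14, 4): d=(10,-4) top-left  bias=+0
  edge (14, 4)→(24, 3): d=(10,-1) top-left  bias=+0
  edge (24, 3)→(4, 8): d=(-20,5) right/bottom  bias=-1
    (6,2)@(13, 5): e=[6,9,15] → █
    (7,2)@(15, 5): e=[14,11,5] → █
    (8,2)@(17, 5): e=[22,13,-5] → ·
    (3,3)@(7, 7): e=[2,23,5] → █
    (4,3)@(9, 7): e=[10,25,-5] → ·
    (6,3)@(13, 7): e=[26,29,-25] → ·
    (7,3)@(15, 7): e=[34,31,-35] → ·
    (3,4)@(7, 9): e=[22,43,-35] → ·
  covered (3 px):
    · · · · · · · · · · · ·
    · · · · · · · · · · · ·
    · · · · · · █ █ · · · ·
    · · · █ · · · · · · · ·
    · · · · · · · · · · · ·
    · · · · · · · · · · · ·
    · · · · · · · · · · · ·
T2:
  2·area = 60
  edge (4, 4)→(0, 0): d=(-4,-4) top-left  bias=+0
  edge (0, 0)→(15, 0): d=(15,0) top-left  bias=+0
  edge (15, 0)→(4, 4): d=(-11,4) right/bottom  bias=-1
    (0,0)@(1, 1): e=[0,15,45] → █  [on edge]
    (1,0)@(3, 1): e=[8,15,37] → █
    (2,0)@(5, 1): e=[16,15,29] → █
    (3,0)@(7, 1): e=[24,15,21] → █
    (4,0)@(9, 1): e=[32,15,13] → █
    (5,0)@(11, 1): e=[40,15,5] → █
    (6,0)@(13, 1): e=[48,15,-3] → ·
    (0,1)@(1, 3): e=[-8,45,23] → ·
    (1,1)@(3, 3): e=[0,45,15] → █  [on edge]
    (3,1)@(7, 3): e=[16,45,-1] → ·
    (4,1)@(9, 3): e=[24,45,-9] → ·
    (5,1)@(11, 3): e=[32,45,-17] → ·
    (2,2)@(5, 5): e=[0,75,-15] → ·  [on edge]
    (3,3)@(7, 7): e=[0,105,-45] → ·  [on edge]
    (4,4)@(9, 9): e=[0,135,-75] → ·  [on edge]
    (5,5)@(11, 11): e=[0,165,-105] → ·  [on edge]
    (6,6)@(13, 13): e=[0,195,-135] → ·  [on edge]
  covered (8 px):
    █ █ █ █ █ █ · · · · · ·
    · █ █ · · · · · · · · ·
    · · · · · · · · · · · ·
    · · · · · · · · · · · ·
    · · · · · · · · · · · ·
    · · · · · · · · · · · ·
    · · · · · · · · · · · ·

Final: 32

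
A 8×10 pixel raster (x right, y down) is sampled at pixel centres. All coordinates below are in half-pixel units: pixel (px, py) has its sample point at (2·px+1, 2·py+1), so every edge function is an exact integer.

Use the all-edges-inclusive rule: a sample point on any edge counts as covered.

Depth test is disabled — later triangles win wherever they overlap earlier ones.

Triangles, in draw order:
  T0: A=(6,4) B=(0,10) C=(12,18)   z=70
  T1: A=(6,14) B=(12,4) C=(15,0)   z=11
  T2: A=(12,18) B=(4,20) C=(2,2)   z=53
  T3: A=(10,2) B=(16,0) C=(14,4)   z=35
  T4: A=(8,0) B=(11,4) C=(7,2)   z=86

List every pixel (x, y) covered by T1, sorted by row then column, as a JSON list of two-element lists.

T0:
  2·area = 120  (B↔C swapped to make it positive)
  edge (6, 4)→(12, 18): d=(6,14) inclusive
  edge (12, 18)→(0, 10): d=(-12,-8) inclusive
  edge (0, 10)→(6, 4): d=(6,-6) inclusive
    (4,0)@(9, 1): e=[-60,180,0] → ·  [on edge]
    (3,1)@(7, 3): e=[-20,140,0] → ·  [on edge]
    (2,2)@(5, 5): e=[20,100,0] → #  [on edge]
    (3,2)@(7, 5): e=[-8,116,12] → ·
    (1,3)@(3, 7): e=[60,60,0] → #  [on edge]
    (3,3)@(7, 7): e=[4,92,24] → #
    (4,3)@(9, 7): e=[-24,108,36] → ·
    (0,4)@(1, 9): e=[100,20,0] → #  [on edge]
    (4,4)@(9, 9): e=[-12,84,48] → ·
    (0,5)@(1, 11): e=[112,-4,12] → ·
    (1,5)@(3, 11): e=[84,12,24] → #
    (4,5)@(9, 11): e=[0,60,60] → #  [on edge]
  covered (17 px):
    · · · · · · · ·
    · · · · · · · ·
    · · # · · · · ·
    · # # # · · · ·
    # # # # · · · ·
    · # # # # · · ·
    · · # # # · · ·
    · · · · # · · ·
    · · · · · # · ·
    · · · · · · · ·
T1:
  2·area = 6
  edge (6, 14)→(12, 4): d=(6,-10) inclusive
  edge (12, 4)→(15, 0): d=(3,-4) inclusive
  edge (15, 0)→(6, 14): d=(-9,14) inclusive
    (6,1)@(13, 3): e=[4,1,1] → #
    (7,1)@(15, 3): e=[24,9,-27] → ·
    (6,2)@(13, 5): e=[16,7,-17] → ·
    (4,4)@(9, 9): e=[0,3,3] → #  [on edge]
    (5,4)@(11, 9): e=[20,11,-25] → ·
    (4,5)@(9, 11): e=[12,9,-15] → ·
    (1,9)@(3, 19): e=[0,9,-3] → ·  [on edge]
  covered (2 px):
    · · · · · · · ·
    · · · · · · # ·
    · · · · · · · ·
    · · · · · · · ·
    · · · · # · · ·
    · · · · · · · ·
    · · · · · · · ·
    · · · · · · · ·
    · · · · · · · ·
    · · · · · · · ·
T2:
  2·area = 148
  edge (12, 18)→(4, 20): d=(-8,2) inclusive
  edge (4, 20)→(2, 2): d=(-2,-18) inclusive
  edge (2, 2)→(12, 18): d=(10,16) inclusive
    (1,2)@(3, 5): e=[122,12,14] → #
    (2,2)@(5, 5): e=[118,48,-18] → ·
    (1,3)@(3, 7): e=[106,8,34] → #
    (2,3)@(5, 7): e=[102,44,2] → #
    (3,3)@(7, 7): e=[98,80,-30] → ·
    (1,4)@(3, 9): e=[90,4,54] → #
    (3,4)@(7, 9): e=[82,76,-10] → ·
    (1,5)@(3, 11): e=[74,0,74] → #  [on edge]
    (3,5)@(7, 11): e=[66,72,10] → #
    (4,5)@(9, 11): e=[62,108,-22] → ·
    (1,6)@(3, 13): e=[58,-4,94] → ·
    (2,6)@(5, 13): e=[54,32,62] → #
  covered (19 px):
    · · · · · · · ·
    · · · · · · · ·
    · # · · · · · ·
    · # # · · · · ·
    · # # · · · · ·
    · # # # · · · ·
    · · # # · · · ·
    · · # # # · · ·
    · · # # # # · ·
    · · # # · · · ·
T3:
  2·area = 20
  edge (10, 2)→(16, 0): d=(6,-2) inclusive
  edge (16, 0)→(14, 4): d=(-2,4) inclusive
  edge (14, 4)→(10, 2): d=(-4,-2) inclusive
    (6,0)@(13, 1): e=[0,10,10] → #  [on edge]
    (7,0)@(15, 1): e=[4,2,14] → #
    (3,1)@(7, 3): e=[0,30,-10] → ·  [on edge]
    (6,1)@(13, 3): e=[12,6,2] → #
    (7,1)@(15, 3): e=[16,-2,6] → ·
    (0,2)@(1, 5): e=[0,50,-30] → ·  [on edge]
    (6,2)@(13, 5): e=[24,2,-6] → ·
  covered (3 px):
    · · · · · · # #
    · · · · · · # ·
    · · · · · · · ·
    · · · · · · · ·
    · · · · · · · ·
    · · · · · · · ·
    · · · · · · · ·
    · · · · · · · ·
    · · · · · · · ·
    · · · · · · · ·
T4:
  2·area = 10
  edge (8, 0)→(11, 4): d=(3,4) inclusive
  edge (11, 4)→(7, 2): d=(-4,-2) inclusive
  edge (7, 2)→(8, 0): d=(1,-2) inclusive
    (2,0)@(5, 1): e=[15,0,-5] → ·  [on edge]
    (4,1)@(9, 3): e=[5,0,5] → #  [on edge]
    (5,1)@(11, 3): e=[-3,4,9] → ·
    (4,2)@(9, 5): e=[11,-8,7] → ·
    (6,2)@(13, 5): e=[-5,0,15] → ·  [on edge]
  covered (1 px):
    · · · · · · · ·
    · · · · # · · ·
    · · · · · · · ·
    · · · · · · · ·
    · · · · · · · ·
    · · · · · · · ·
    · · · · · · · ·
    · · · · · · · ·
    · · · · · · · ·
    · · · · · · · ·

Answer: [[6,1],[4,4]]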